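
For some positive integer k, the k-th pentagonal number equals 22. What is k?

4

Set n(3n−1)/2 = 22, giving 3n² − n − 44 = 0.
The discriminant is 1 + 24·22 = 529, and √529 = 23.
So n = (1 + 23) / 6 = 24/6 = 4.
Check: 4·(3·4 − 1)/2 = 22. ✓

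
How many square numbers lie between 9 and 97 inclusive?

7

The n-th square number is n².
Smallest index with value ≥ 9: n = 3 (giving 9).
Largest index with value ≤ 97: n = 9 (giving 81).
Indices 3 through 9: 7 terms.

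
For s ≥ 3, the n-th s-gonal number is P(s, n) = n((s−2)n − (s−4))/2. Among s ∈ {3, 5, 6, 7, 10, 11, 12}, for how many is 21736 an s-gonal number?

s = 3: P(3, 208) = 21736. ✓
s = 5: P(5, 120) = 21540 and P(5, 121) = 21901; 21736 is not s-gonal.
s = 6: P(6, 104) = 21528 and P(6, 105) = 21945; 21736 is not s-gonal.
s = 7: P(7, 93) = 21483 and P(7, 94) = 21949; 21736 is not s-gonal.
s = 10: P(10, 74) = 21682 and P(10, 75) = 22275; 21736 is not s-gonal.
s = 11: P(11, 69) = 21183 and P(11, 70) = 21805; 21736 is not s-gonal.
s = 12: P(12, 66) = 21516 and P(12, 67) = 22177; 21736 is not s-gonal.
Hits: s ∈ {3} → 1.

1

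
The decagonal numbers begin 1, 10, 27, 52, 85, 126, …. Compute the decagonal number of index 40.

40·(4·40 − 3) = 40·157 = 6280.

6280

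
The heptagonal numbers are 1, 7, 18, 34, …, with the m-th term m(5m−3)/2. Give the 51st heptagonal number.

51·(5·51 − 3)/2 = 51·252/2 = 51·126 = 6426.

6426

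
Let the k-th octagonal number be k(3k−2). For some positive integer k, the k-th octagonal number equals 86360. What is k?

Set n(3n−2) = 86360, giving 3n² − 2n − 86360 = 0.
The discriminant is 4 + 12·86360 = 1036324, and √1036324 = 1018.
So n = (2 + 1018) / 6 = 1020/6 = 170.

170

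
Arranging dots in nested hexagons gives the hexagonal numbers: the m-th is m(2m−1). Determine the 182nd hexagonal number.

The 182nd hexagonal number is n(2n−1) with n = 182.
182·(2·182 − 1) = 182·363 = 66066.

66066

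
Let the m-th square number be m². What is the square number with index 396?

156816

The 396th square number is n² with n = 396.
396² = 156816.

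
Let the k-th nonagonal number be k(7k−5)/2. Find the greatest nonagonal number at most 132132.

Solve n(7n−5)/2 ≤ 132132 for integer n.
n = 194 gives 131241 ≤ 132132, while n = 195 gives 132600 > 132132; so the answer is 131241.

131241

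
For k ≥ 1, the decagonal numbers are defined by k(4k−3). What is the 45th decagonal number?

7965

The 45th decagonal number is n(4n−3) with n = 45.
45·(4·45 − 3) = 45·177 = 7965.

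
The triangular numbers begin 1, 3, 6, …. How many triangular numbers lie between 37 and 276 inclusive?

15

The n-th triangular number is n(n+1)/2.
Smallest index with value ≥ 37: n = 9 (giving 45).
Largest index with value ≤ 276: n = 23 (giving 276).
Indices 9 through 23: 15 terms.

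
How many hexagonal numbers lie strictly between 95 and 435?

The n-th hexagonal number is n(2n−1).
Smallest index with value > 95: n = 8 (giving 120).
Largest index with value < 435: n = 14 (giving 378).
Indices 8 through 14: 7 terms.

7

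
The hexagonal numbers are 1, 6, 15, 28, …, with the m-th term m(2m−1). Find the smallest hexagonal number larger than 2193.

2278

Solve n(2n−1) > 2193 for integer n.
The largest n with value ≤ 2193 is 33 (since 2145 ≤ 2193 < 2278), so the first above is n = 34, value 2278.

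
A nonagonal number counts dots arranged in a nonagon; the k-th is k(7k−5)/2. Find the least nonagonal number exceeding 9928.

Solve n(7n−5)/2 > 9928 for integer n.
The largest n with value ≤ 9928 is 53 (since 9699 ≤ 9928 < 10071), so the first above is n = 54, value 10071.

10071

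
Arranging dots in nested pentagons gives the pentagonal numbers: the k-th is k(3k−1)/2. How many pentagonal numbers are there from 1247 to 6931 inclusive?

The n-th pentagonal number is n(3n−1)/2.
Smallest index with value ≥ 1247: n = 29 (giving 1247).
Largest index with value ≤ 6931: n = 68 (giving 6902).
Indices 29 through 68: 40 terms.

40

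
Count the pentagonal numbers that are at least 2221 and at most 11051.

48

The n-th pentagonal number is n(3n−1)/2.
Smallest index with value ≥ 2221: n = 39 (giving 2262).
Largest index with value ≤ 11051: n = 86 (giving 11051).
Indices 39 through 86: 48 terms.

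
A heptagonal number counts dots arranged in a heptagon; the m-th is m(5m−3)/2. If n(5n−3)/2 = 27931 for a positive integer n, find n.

106

Set n(5n−3)/2 = 27931, giving 5n² − 3n − 55862 = 0.
The discriminant is 9 + 40·27931 = 1117249, and √1117249 = 1057.
So n = (3 + 1057) / 10 = 1060/10 = 106.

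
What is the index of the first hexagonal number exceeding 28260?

Solve n(2n−1) > 28260 for integer n.
The largest n with value ≤ 28260 is 119 (since 28203 ≤ 28260 < 28680), so the first above is n = 120, value 28680.

120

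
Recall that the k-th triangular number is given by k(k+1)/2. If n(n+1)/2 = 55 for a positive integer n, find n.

10

Set n(n+1)/2 = 55, giving n² + n − 110 = 0.
The discriminant is 1 + 8·55 = 441, and √441 = 21.
So n = (-1 + 21) / 2 = 20/2 = 10.
Check: 10·11/2 = 55. ✓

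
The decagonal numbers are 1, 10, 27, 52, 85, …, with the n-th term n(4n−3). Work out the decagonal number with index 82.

26650

82·(4·82 − 3) = 82·325 = 26650.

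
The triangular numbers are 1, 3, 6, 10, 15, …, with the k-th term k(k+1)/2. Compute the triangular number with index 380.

380·381/2 = 144780/2 = 72390.

72390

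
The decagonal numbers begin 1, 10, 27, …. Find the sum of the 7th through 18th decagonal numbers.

Σ i(4i−3) = 4Σi² − 3Σi over i = 7..18.
Σi = 171 − 21 = 150 and Σi² = 2109 − 91 = 2018.
4·2018 − 3·150 = 7622.

7622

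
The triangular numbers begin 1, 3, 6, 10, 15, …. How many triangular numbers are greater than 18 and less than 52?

4

The n-th triangular number is n(n+1)/2.
Smallest index with value > 18: n = 6 (giving 21).
Largest index with value < 52: n = 9 (giving 45).
Indices 6 through 9: 4 terms.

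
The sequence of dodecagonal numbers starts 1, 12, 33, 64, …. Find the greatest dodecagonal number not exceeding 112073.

Solve n(5n−4) ≤ 112073 for integer n.
n = 150 gives 111900 ≤ 112073, while n = 151 gives 113401 > 112073; so the answer is 111900.

111900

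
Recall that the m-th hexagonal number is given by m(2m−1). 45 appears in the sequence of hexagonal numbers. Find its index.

5

Set n(2n−1) = 45, giving 2n² − n − 45 = 0.
The discriminant is 1 + 8·45 = 361, and √361 = 19.
So n = (1 + 19) / 4 = 20/4 = 5.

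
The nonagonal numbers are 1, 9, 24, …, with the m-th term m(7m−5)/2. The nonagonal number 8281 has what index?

49

Set n(7n−5)/2 = 8281, giving 7n² − 5n − 16562 = 0.
The discriminant is 25 + 56·8281 = 463761, and √463761 = 681.
So n = (5 + 681) / 14 = 686/14 = 49.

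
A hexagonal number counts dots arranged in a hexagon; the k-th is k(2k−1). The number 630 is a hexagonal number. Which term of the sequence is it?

18

Set n(2n−1) = 630, giving 2n² − n − 630 = 0.
The discriminant is 1 + 8·630 = 5041, and √5041 = 71.
So n = (1 + 71) / 4 = 72/4 = 18.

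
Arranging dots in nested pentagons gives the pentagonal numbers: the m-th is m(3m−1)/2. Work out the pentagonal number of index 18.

477

The 18th pentagonal number is n(3n−1)/2 with n = 18.
18·(3·18 − 1)/2 = 18·53/2 = 477.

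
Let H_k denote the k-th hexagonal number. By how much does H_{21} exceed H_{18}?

21·(2·21 − 1) = 861 and 18·(2·18 − 1) = 630.
Difference: 861 − 630 = 231.

231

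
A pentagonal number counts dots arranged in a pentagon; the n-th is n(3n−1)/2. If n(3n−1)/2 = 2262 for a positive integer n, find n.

39

Set n(3n−1)/2 = 2262, giving 3n² − n − 4524 = 0.
The discriminant is 1 + 24·2262 = 54289, and √54289 = 233.
So n = (1 + 233) / 6 = 234/6 = 39.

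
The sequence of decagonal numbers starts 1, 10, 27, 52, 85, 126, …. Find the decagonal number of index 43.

7267

43·(4·43 − 3) = 43·169 = 7267.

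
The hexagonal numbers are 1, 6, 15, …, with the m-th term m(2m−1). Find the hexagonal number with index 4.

The 4th hexagonal number is n(2n−1) with n = 4.
4·(2·4 − 1) = 4·7 = 28.

28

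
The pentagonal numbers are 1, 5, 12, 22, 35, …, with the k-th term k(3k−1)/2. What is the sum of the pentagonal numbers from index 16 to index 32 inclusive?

15096

Σ i(3i−1)/2 = (3Σi² − Σi) / 2 over i = 16..32.
Σi = 528 − 120 = 408 and Σi² = 11440 − 1240 = 10200.
(3·10200 − 1·408) / 2 = 30192/2 = 15096.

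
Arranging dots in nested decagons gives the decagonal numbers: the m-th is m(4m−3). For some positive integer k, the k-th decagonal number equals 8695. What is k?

47

Set n(4n−3) = 8695, giving 4n² − 3n − 8695 = 0.
So n = (3 + 373) / 8 = 376/8 = 47.
Check: 47·(4·47 − 3) = 8695. ✓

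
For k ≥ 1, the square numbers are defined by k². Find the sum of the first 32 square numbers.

11440

Σ_{i=1}^{32} i² = 32·33·65/6 = 11440.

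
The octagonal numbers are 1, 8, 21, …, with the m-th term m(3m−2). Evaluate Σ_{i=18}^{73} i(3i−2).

Σ i(3i−2) = 3Σi² − 2Σi over i = 18..73.
Σi = 2701 − 153 = 2548 and Σi² = 132349 − 1785 = 130564.
3·130564 − 2·2548 = 386596.

386596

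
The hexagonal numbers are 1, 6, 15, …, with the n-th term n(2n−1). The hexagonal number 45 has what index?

Set n(2n−1) = 45, giving 2n² − n − 45 = 0.
The discriminant is 1 + 8·45 = 361, and √361 = 19.
So n = (1 + 19) / 4 = 20/4 = 5.
Check: 5·(2·5 − 1) = 45. ✓

5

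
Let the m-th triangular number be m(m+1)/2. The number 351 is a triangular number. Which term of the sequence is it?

Set n(n+1)/2 = 351, giving n² + n − 702 = 0.
The discriminant is 1 + 8·351 = 2809, and √2809 = 53.
So n = (-1 + 53) / 2 = 52/2 = 26.

26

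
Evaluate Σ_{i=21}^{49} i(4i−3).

Σ i(4i−3) = 4Σi² − 3Σi over i = 21..49.
Σi = 1225 − 210 = 1015 and Σi² = 40425 − 2870 = 37555.
4·37555 − 3·1015 = 147175.

147175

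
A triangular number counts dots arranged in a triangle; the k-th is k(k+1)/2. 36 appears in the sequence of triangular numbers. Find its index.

8

Set n(n+1)/2 = 36, giving n² + n − 72 = 0.
The discriminant is 1 + 8·36 = 289, and √289 = 17.
So n = (-1 + 17) / 2 = 16/2 = 8.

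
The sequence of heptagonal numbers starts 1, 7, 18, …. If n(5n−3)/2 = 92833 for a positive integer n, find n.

Set n(5n−3)/2 = 92833, giving 5n² − 3n − 185666 = 0.
The discriminant is 9 + 40·92833 = 3713329, and √3713329 = 1927.
So n = (3 + 1927) / 10 = 1930/10 = 193.

193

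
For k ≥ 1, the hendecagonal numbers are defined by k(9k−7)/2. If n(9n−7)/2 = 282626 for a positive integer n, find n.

251

Set n(9n−7)/2 = 282626, giving 9n² − 7n − 565252 = 0.
The discriminant is 49 + 72·282626 = 20349121, and √20349121 = 4511.
So n = (7 + 4511) / 18 = 4518/18 = 251.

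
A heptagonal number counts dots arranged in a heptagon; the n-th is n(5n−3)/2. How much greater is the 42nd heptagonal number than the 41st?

Consecutive heptagonal numbers differ by 5n − 4: here 5·42 − 4 = 206.

206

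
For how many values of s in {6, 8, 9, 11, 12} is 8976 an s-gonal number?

s = 6: P(6, 67) = 8911 and P(6, 68) = 9180; 8976 is not s-gonal.
s = 8: P(8, 55) = 8965 and P(8, 56) = 9296; 8976 is not s-gonal.
s = 9: P(9, 51) = 8976. ✓
s = 11: P(11, 45) = 8955 and P(11, 46) = 9361; 8976 is not s-gonal.
s = 12: P(12, 42) = 8652 and P(12, 43) = 9073; 8976 is not s-gonal.
Hits: s ∈ {9} → 1.

1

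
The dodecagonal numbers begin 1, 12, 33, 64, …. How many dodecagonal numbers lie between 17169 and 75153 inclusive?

65

The n-th dodecagonal number is n(5n−4).
Smallest index with value ≥ 17169: n = 59 (giving 17169).
Largest index with value ≤ 75153: n = 123 (giving 75153).
Indices 59 through 123: 65 terms.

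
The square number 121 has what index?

We need n² = 121, so n = √121 = 11.

11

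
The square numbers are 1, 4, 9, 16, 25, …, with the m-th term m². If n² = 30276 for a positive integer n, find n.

We need n² = 30276, so n = √30276 = 174.
Check: 174² = 30276. ✓

174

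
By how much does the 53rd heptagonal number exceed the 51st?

517

53·(5·53 − 3)/2 = 6943 and 51·(5·51 − 3)/2 = 6426.
Difference: 6943 − 6426 = 517.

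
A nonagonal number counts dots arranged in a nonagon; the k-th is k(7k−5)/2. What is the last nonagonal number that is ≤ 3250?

Solve n(7n−5)/2 ≤ 3250 for integer n.
n = 30 gives 3075 ≤ 3250, while n = 31 gives 3286 > 3250; so the answer is 3075.

3075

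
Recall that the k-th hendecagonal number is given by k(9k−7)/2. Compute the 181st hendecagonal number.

146791

The 181st hendecagonal number is n(9n−7)/2 with n = 181.
181·(9·181 − 7)/2 = 181·1622/2 = 181·811 = 146791.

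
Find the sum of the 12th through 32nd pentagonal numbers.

Σ i(3i−1)/2 = (3Σi² − Σi) / 2 over i = 12..32.
Σi = 528 − 66 = 462 and Σi² = 11440 − 506 = 10934.
(3·10934 − 1·462) / 2 = 32340/2 = 16170.

16170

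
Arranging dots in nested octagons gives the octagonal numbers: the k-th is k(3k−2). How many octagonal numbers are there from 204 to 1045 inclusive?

The n-th octagonal number is n(3n−2).
Smallest index with value ≥ 204: n = 9 (giving 225).
Largest index with value ≤ 1045: n = 19 (giving 1045).
Indices 9 through 19: 11 terms.

11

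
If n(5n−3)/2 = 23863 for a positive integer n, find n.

Set n(5n−3)/2 = 23863, giving 5n² − 3n − 47726 = 0.
The discriminant is 9 + 40·23863 = 954529, and √954529 = 977.
So n = (3 + 977) / 10 = 980/10 = 98.

98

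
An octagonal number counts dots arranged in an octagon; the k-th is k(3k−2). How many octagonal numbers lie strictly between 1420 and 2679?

8

The n-th octagonal number is n(3n−2).
Smallest index with value > 1420: n = 23 (giving 1541).
Largest index with value < 2679: n = 30 (giving 2640).
Indices 23 through 30: 8 terms.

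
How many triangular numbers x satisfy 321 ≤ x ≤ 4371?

69

The n-th triangular number is n(n+1)/2.
Smallest index with value ≥ 321: n = 25 (giving 325).
Largest index with value ≤ 4371: n = 93 (giving 4371).
Indices 25 through 93: 69 terms.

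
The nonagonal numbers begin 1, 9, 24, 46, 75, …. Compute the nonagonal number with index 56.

56·(7·56 − 5)/2 = 56·387/2 = 10836.

10836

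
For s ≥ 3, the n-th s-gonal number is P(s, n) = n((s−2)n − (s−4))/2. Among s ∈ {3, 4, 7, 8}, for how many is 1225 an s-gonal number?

2

s = 3: P(3, 49) = 1225. ✓
s = 4: P(4, 35) = 1225. ✓
s = 7: P(7, 22) = 1177 and P(7, 23) = 1288; 1225 is not s-gonal.
s = 8: P(8, 20) = 1160 and P(8, 21) = 1281; 1225 is not s-gonal.
Hits: s ∈ {3, 4} → 2.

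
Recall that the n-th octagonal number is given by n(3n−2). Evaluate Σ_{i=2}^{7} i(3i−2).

Σ i(3i−2) = 3Σi² − 2Σi over i = 2..7.
Σi = 28 − 1 = 27 and Σi² = 140 − 1 = 139.
3·139 − 2·27 = 363.

363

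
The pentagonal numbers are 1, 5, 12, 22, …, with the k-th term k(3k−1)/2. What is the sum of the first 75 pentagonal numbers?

213750

Σ i(3i−1)/2 = (3Σi² − Σi) / 2 over i = 1..75.
Σi = 2850 and Σi² = 143450.
(3·143450 − 1·2850) / 2 = 427500/2 = 213750.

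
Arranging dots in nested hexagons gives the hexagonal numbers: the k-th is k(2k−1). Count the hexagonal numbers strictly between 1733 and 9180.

The n-th hexagonal number is n(2n−1).
Smallest index with value > 1733: n = 30 (giving 1770).
Largest index with value < 9180: n = 67 (giving 8911).
Indices 30 through 67: 38 terms.

38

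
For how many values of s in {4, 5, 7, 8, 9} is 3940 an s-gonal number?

s = 4: P(4, 62) = 3844 and P(4, 63) = 3969; 3940 is not s-gonal.
s = 5: P(5, 51) = 3876 and P(5, 52) = 4030; 3940 is not s-gonal.
s = 7: P(7, 40) = 3940. ✓
s = 8: P(8, 36) = 3816 and P(8, 37) = 4033; 3940 is not s-gonal.
s = 9: P(9, 33) = 3729 and P(9, 34) = 3961; 3940 is not s-gonal.
Hits: s ∈ {7} → 1.

1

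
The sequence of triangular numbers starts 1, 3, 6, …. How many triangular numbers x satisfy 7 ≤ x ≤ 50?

The n-th triangular number is n(n+1)/2.
Smallest index with value ≥ 7: n = 4 (giving 10).
Largest index with value ≤ 50: n = 9 (giving 45).
Indices 4 through 9: 6 terms.

6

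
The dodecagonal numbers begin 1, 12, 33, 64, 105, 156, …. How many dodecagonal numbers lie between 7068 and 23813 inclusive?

32

The n-th dodecagonal number is n(5n−4).
Smallest index with value ≥ 7068: n = 38 (giving 7068).
Largest index with value ≤ 23813: n = 69 (giving 23529).
Indices 38 through 69: 32 terms.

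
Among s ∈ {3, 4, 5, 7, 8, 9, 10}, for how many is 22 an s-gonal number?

s = 3: P(3, 6) = 21 and P(3, 7) = 28; 22 is not s-gonal.
s = 4: P(4, 4) = 16 and P(4, 5) = 25; 22 is not s-gonal.
s = 5: P(5, 4) = 22. ✓
s = 7: P(7, 3) = 18 and P(7, 4) = 34; 22 is not s-gonal.
s = 8: P(8, 3) = 21 and P(8, 4) = 40; 22 is not s-gonal.
s = 9: P(9, 2) = 9 and P(9, 3) = 24; 22 is not s-gonal.
s = 10: P(10, 2) = 10 and P(10, 3) = 27; 22 is not s-gonal.
Hits: s ∈ {5} → 1.

1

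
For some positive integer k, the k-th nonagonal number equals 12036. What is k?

Set n(7n−5)/2 = 12036, giving 7n² − 5n − 24072 = 0.
The discriminant is 25 + 56·12036 = 674041, and √674041 = 821.
So n = (5 + 821) / 14 = 826/14 = 59.

59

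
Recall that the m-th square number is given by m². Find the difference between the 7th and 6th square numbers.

13

n² − (n−1)² = 2n − 1, so 7² − 6² = 2·7 − 1 = 13.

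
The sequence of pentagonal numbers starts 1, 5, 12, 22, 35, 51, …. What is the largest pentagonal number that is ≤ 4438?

Solve n(3n−1)/2 ≤ 4438 for integer n.
n = 54 gives 4347 ≤ 4438, while n = 55 gives 4510 > 4438; so the answer is 4347.

4347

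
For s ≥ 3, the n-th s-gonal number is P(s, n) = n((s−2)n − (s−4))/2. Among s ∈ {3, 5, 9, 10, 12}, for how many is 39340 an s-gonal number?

s = 3: P(3, 280) = 39340. ✓
s = 5: P(5, 162) = 39285 and P(5, 163) = 39772; 39340 is not s-gonal.
s = 9: P(9, 106) = 39061 and P(9, 107) = 39804; 39340 is not s-gonal.
s = 10: P(10, 99) = 38907 and P(10, 100) = 39700; 39340 is not s-gonal.
s = 12: P(12, 89) = 39249 and P(12, 90) = 40140; 39340 is not s-gonal.
Hits: s ∈ {3} → 1.

1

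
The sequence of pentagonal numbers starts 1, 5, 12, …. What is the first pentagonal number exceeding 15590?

Solve n(3n−1)/2 > 15590 for integer n.
The largest n with value ≤ 15590 is 102 (since 15555 ≤ 15590 < 15862), so the first above is n = 103, value 15862.

15862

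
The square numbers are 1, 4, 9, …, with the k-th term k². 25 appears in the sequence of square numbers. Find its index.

5

We need n² = 25, so n = √25 = 5.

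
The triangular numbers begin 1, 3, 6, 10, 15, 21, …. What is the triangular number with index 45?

1035

The 45th triangular number is n(n+1)/2 with n = 45.
45·46/2 = 2070/2 = 1035.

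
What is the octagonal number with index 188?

The 188th octagonal number is n(3n−2) with n = 188.
188·(3·188 − 2) = 188·562 = 105656.

105656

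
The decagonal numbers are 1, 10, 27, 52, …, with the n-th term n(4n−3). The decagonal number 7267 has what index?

43

Set n(4n−3) = 7267, giving 4n² − 3n − 7267 = 0.
The discriminant is 9 + 16·7267 = 116281, and √116281 = 341.
So n = (3 + 341) / 8 = 344/8 = 43.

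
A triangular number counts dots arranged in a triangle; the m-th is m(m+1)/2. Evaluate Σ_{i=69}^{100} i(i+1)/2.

116960

Σ i(i+1)/2 = (Σi² + Σi) / 2 over i = 69..100.
Σi = 5050 − 2346 = 2704 and Σi² = 338350 − 107134 = 231216.
(1·231216 + 1·2704) / 2 = 233920/2 = 116960.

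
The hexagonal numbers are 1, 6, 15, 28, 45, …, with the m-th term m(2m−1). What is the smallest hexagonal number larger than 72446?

Solve n(2n−1) > 72446 for integer n.
The largest n with value ≤ 72446 is 190 (since 72010 ≤ 72446 < 72771), so the first above is n = 191, value 72771.

72771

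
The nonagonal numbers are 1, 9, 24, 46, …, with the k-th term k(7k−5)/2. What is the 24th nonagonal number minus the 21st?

24·(7·24 − 5)/2 = 1956 and 21·(7·21 − 5)/2 = 1491.
Difference: 1956 − 1491 = 465.

465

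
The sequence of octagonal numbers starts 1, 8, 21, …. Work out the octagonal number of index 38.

4256

38·(3·38 − 2) = 38·112 = 4256.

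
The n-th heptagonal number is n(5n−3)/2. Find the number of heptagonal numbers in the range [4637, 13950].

32

The n-th heptagonal number is n(5n−3)/2.
Smallest index with value ≥ 4637: n = 44 (giving 4774).
Largest index with value ≤ 13950: n = 75 (giving 13950).
Indices 44 through 75: 32 terms.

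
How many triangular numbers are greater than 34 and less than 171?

10

The n-th triangular number is n(n+1)/2.
Smallest index with value > 34: n = 8 (giving 36).
Largest index with value < 171: n = 17 (giving 153).
Indices 8 through 17: 10 terms.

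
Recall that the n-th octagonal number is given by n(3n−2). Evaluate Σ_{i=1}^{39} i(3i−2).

60060

Σ i(3i−2) = 3Σi² − 2Σi over i = 1..39.
Σi = 780 and Σi² = 20540.
3·20540 − 2·780 = 60060.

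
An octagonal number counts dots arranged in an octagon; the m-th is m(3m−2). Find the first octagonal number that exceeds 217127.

Solve n(3n−2) > 217127 for integer n.
The largest n with value ≤ 217127 is 269 (since 216545 ≤ 217127 < 218160), so the first above is n = 270, value 218160.

218160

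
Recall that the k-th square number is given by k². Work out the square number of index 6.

36

The 6th square number is n² with n = 6.
6² = 36.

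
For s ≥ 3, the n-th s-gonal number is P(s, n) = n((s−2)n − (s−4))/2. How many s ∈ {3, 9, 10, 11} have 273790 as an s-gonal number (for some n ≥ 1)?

s = 3: P(3, 739) = 273430 and P(3, 740) = 274170; 273790 is not s-gonal.
s = 9: P(9, 280) = 273700 and P(9, 281) = 275661; 273790 is not s-gonal.
s = 10: P(10, 262) = 273790. ✓
s = 11: P(11, 247) = 273676 and P(11, 248) = 275900; 273790 is not s-gonal.
Hits: s ∈ {10} → 1.

1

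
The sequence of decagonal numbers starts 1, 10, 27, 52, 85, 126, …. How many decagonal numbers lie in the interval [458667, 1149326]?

198

The n-th decagonal number is n(4n−3).
Smallest index with value ≥ 458667: n = 339 (giving 458667).
Largest index with value ≤ 1149326: n = 536 (giving 1147576).
Indices 339 through 536: 198 terms.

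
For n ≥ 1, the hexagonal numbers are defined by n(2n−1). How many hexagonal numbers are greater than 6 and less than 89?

The n-th hexagonal number is n(2n−1).
Smallest index with value > 6: n = 3 (giving 15).
Largest index with value < 89: n = 6 (giving 66).
Indices 3 through 6: 4 terms.

4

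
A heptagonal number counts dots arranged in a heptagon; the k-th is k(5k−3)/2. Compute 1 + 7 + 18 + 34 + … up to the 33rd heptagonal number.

30481

Σ i(5i−3)/2 = (5Σi² − 3Σi) / 2 over i = 1..33.
Σi = 561 and Σi² = 12529.
(5·12529 − 3·561) / 2 = 60962/2 = 30481.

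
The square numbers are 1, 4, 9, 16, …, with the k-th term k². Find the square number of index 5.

25

The 5th square number is n² with n = 5.
5² = 25.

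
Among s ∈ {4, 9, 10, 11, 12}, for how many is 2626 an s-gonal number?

1

s = 4: P(4, 51) = 2601 and P(4, 52) = 2704; 2626 is not s-gonal.
s = 9: P(9, 27) = 2484 and P(9, 28) = 2674; 2626 is not s-gonal.
s = 10: P(10, 26) = 2626. ✓
s = 11: P(11, 24) = 2508 and P(11, 25) = 2725; 2626 is not s-gonal.
s = 12: P(12, 23) = 2553 and P(12, 24) = 2784; 2626 is not s-gonal.
Hits: s ∈ {10} → 1.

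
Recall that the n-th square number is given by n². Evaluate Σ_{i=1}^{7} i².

140

Σ_{i=1}^{7} i² = 7·8·15/6 = 140.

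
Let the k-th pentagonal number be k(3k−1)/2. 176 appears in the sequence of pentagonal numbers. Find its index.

11

Set n(3n−1)/2 = 176, giving 3n² − n − 352 = 0.
The discriminant is 1 + 24·176 = 4225, and √4225 = 65.
So n = (1 + 65) / 6 = 66/6 = 11.
Check: 11·(3·11 − 1)/2 = 176. ✓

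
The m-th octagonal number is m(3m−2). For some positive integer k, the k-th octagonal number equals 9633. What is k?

Set n(3n−2) = 9633, giving 3n² − 2n − 9633 = 0.
So n = (2 + 340) / 6 = 342/6 = 57.
Check: 57·(3·57 − 2) = 9633. ✓

57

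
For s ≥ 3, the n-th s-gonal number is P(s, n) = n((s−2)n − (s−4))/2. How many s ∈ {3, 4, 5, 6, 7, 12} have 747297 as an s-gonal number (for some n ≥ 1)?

s = 3: P(3, 1222) = 747253 and P(3, 1223) = 748476; 747297 is not s-gonal.
s = 4: P(4, 864) = 746496 and P(4, 865) = 748225; 747297 is not s-gonal.
s = 5: P(5, 705) = 745185 and P(5, 706) = 747301; 747297 is not s-gonal.
s = 6: P(6, 611) = 746031 and P(6, 612) = 748476; 747297 is not s-gonal.
s = 7: P(7, 547) = 747202 and P(7, 548) = 749938; 747297 is not s-gonal.
s = 12: P(12, 387) = 747297. ✓
Hits: s ∈ {12} → 1.

1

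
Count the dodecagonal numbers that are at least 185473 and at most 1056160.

The n-th dodecagonal number is n(5n−4).
Smallest index with value ≥ 185473: n = 193 (giving 185473).
Largest index with value ≤ 1056160: n = 460 (giving 1056160).
Indices 193 through 460: 268 terms.

268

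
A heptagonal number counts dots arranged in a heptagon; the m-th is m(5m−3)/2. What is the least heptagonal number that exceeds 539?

540

Solve n(5n−3)/2 > 539 for integer n.
The largest n with value ≤ 539 is 14 (since 469 ≤ 539 < 540), so the first above is n = 15, value 540.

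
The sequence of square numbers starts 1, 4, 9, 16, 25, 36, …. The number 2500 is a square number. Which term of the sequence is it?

50

We need n² = 2500, so n = √2500 = 50.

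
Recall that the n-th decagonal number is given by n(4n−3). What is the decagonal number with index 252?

The 252nd decagonal number is n(4n−3) with n = 252.
252·(4·252 − 3) = 252·1005 = 253260.

253260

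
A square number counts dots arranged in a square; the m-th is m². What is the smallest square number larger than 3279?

3364

Solve n² > 3279 for integer n.
The largest n with value ≤ 3279 is 57 (since 3249 ≤ 3279 < 3364), so the first above is n = 58, value 3364.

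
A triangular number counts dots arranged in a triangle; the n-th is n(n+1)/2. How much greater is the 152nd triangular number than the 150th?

303

152·153/2 = 11628 and 150·151/2 = 11325.
Difference: 11628 − 11325 = 303.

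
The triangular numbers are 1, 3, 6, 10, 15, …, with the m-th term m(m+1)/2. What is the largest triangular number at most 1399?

Solve n(n+1)/2 ≤ 1399 for integer n.
n = 52 gives 1378 ≤ 1399, while n = 53 gives 1431 > 1399; so the answer is 1378.

1378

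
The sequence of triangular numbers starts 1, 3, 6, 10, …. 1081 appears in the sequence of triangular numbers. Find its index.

Set n(n+1)/2 = 1081, giving n² + n − 2162 = 0.
The discriminant is 1 + 8·1081 = 8649, and √8649 = 93.
So n = (-1 + 93) / 2 = 92/2 = 46.

46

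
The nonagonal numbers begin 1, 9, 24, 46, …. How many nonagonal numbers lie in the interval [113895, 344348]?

134

The n-th nonagonal number is n(7n−5)/2.
Smallest index with value ≥ 113895: n = 181 (giving 114211).
Largest index with value ≤ 344348: n = 314 (giving 344301).
Indices 181 through 314: 134 terms.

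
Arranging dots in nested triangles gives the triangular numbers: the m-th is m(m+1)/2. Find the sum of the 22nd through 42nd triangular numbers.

11473

Σ i(i+1)/2 = (Σi² + Σi) / 2 over i = 22..42.
Σi = 903 − 231 = 672 and Σi² = 25585 − 3311 = 22274.
(1·22274 + 1·672) / 2 = 22946/2 = 11473.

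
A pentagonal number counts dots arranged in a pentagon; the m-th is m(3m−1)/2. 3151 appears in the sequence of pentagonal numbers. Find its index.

Set n(3n−1)/2 = 3151, giving 3n² − n − 6302 = 0.
The discriminant is 1 + 24·3151 = 75625, and √75625 = 275.
So n = (1 + 275) / 6 = 276/6 = 46.
Check: 46·(3·46 − 1)/2 = 3151. ✓

46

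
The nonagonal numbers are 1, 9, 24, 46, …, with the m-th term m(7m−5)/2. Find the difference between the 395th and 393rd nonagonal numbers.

5511

395·(7·395 − 5)/2 = 545100 and 393·(7·393 − 5)/2 = 539589.
Difference: 545100 − 539589 = 5511.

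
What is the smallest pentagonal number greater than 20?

22

Solve n(3n−1)/2 > 20 for integer n.
The largest n with value ≤ 20 is 3 (since 12 ≤ 20 < 22), so the first above is n = 4, value 22.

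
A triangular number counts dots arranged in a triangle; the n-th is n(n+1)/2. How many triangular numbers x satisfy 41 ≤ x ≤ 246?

13

The n-th triangular number is n(n+1)/2.
Smallest index with value ≥ 41: n = 9 (giving 45).
Largest index with value ≤ 246: n = 21 (giving 231).
Indices 9 through 21: 13 terms.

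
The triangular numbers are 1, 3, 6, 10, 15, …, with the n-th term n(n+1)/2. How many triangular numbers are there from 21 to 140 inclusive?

11

The n-th triangular number is n(n+1)/2.
Smallest index with value ≥ 21: n = 6 (giving 21).
Largest index with value ≤ 140: n = 16 (giving 136).
Indices 6 through 16: 11 terms.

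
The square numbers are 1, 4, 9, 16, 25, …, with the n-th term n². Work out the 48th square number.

2304

The 48th square number is n² with n = 48.
48² = 2304.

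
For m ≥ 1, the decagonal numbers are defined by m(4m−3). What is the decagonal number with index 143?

The 143rd decagonal number is n(4n−3) with n = 143.
143·(4·143 − 3) = 143·569 = 81367.

81367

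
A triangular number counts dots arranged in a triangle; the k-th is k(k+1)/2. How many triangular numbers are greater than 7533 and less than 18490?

69

The n-th triangular number is n(n+1)/2.
Smallest index with value > 7533: n = 123 (giving 7626).
Largest index with value < 18490: n = 191 (giving 18336).
Indices 123 through 191: 69 terms.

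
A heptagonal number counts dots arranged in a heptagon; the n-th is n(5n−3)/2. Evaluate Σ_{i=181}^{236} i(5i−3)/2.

6105176

Σ i(5i−3)/2 = (5Σi² − 3Σi) / 2 over i = 181..236.
Σi = 27966 − 16290 = 11676 and Σi² = 4409306 − 1960230 = 2449076.
(5·2449076 − 3·11676) / 2 = 12210352/2 = 6105176.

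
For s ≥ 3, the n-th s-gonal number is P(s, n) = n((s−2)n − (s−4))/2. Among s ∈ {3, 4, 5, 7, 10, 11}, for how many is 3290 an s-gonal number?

s = 3: P(3, 80) = 3240 and P(3, 81) = 3321; 3290 is not s-gonal.
s = 4: P(4, 57) = 3249 and P(4, 58) = 3364; 3290 is not s-gonal.
s = 5: P(5, 47) = 3290. ✓
s = 7: P(7, 36) = 3186 and P(7, 37) = 3367; 3290 is not s-gonal.
s = 10: P(10, 29) = 3277 and P(10, 30) = 3510; 3290 is not s-gonal.
s = 11: P(11, 27) = 3186 and P(11, 28) = 3430; 3290 is not s-gonal.
Hits: s ∈ {5} → 1.

1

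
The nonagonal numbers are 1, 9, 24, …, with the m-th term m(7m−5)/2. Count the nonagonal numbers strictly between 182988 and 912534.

The n-th nonagonal number is n(7n−5)/2.
Smallest index with value > 182988: n = 230 (giving 184575).
Largest index with value < 912534: n = 510 (giving 909075).
Indices 230 through 510: 281 terms.

281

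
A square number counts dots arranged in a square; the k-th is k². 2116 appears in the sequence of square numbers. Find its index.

46

We need n² = 2116, so n = √2116 = 46.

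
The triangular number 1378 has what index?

52

Set n(n+1)/2 = 1378, giving n² + n − 2756 = 0.
The discriminant is 1 + 8·1378 = 11025, and √11025 = 105.
So n = (-1 + 105) / 2 = 104/2 = 52.
Check: 52·53/2 = 1378. ✓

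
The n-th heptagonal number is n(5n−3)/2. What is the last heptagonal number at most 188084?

Solve n(5n−3)/2 ≤ 188084 for integer n.
n = 274 gives 187279 ≤ 188084, while n = 275 gives 188650 > 188084; so the answer is 187279.

187279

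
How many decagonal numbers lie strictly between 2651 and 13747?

32

The n-th decagonal number is n(4n−3).
Smallest index with value > 2651: n = 27 (giving 2835).
Largest index with value < 13747: n = 58 (giving 13282).
Indices 27 through 58: 32 terms.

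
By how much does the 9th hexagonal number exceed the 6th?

9·(2·9 − 1) = 153 and 6·(2·6 − 1) = 66.
Difference: 153 − 66 = 87.

87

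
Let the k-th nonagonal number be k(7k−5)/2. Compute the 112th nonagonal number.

43624

The 112th nonagonal number is n(7n−5)/2 with n = 112.
112·(7·112 − 5)/2 = 112·779/2 = 43624.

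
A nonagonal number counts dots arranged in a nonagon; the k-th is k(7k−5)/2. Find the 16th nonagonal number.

The 16th nonagonal number is n(7n−5)/2 with n = 16.
16·(7·16 − 5)/2 = 16·107/2 = 856.

856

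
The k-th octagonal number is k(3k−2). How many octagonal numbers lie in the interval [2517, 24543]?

61

The n-th octagonal number is n(3n−2).
Smallest index with value ≥ 2517: n = 30 (giving 2640).
Largest index with value ≤ 24543: n = 90 (giving 24120).
Indices 30 through 90: 61 terms.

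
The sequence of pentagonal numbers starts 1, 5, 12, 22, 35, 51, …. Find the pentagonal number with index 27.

27·(3·27 − 1)/2 = 27·80/2 = 27·40 = 1080.

1080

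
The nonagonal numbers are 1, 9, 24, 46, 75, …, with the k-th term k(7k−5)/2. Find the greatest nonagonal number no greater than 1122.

Solve n(7n−5)/2 ≤ 1122 for integer n.
n = 18 gives 1089 ≤ 1122, while n = 19 gives 1216 > 1122; so the answer is 1089.

1089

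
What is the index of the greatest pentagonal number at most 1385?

30

Solve n(3n−1)/2 ≤ 1385 for integer n.
n = 30 gives 1335 ≤ 1385, while n = 31 gives 1426 > 1385; so the answer is index 30.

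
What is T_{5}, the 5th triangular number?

The 5th triangular number is n(n+1)/2 with n = 5.
5·6/2 = 30/2 = 15.

15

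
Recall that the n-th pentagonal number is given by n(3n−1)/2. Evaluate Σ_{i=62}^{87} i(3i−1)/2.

Σ i(3i−1)/2 = (3Σi² − Σi) / 2 over i = 62..87.
Σi = 3828 − 1891 = 1937 and Σi² = 223300 − 77531 = 145769.
(3·145769 − 1·1937) / 2 = 435370/2 = 217685.

217685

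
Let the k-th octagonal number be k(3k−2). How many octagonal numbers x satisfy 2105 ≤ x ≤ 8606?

The n-th octagonal number is n(3n−2).
Smallest index with value ≥ 2105: n = 27 (giving 2133).
Largest index with value ≤ 8606: n = 53 (giving 8321).
Indices 27 through 53: 27 terms.

27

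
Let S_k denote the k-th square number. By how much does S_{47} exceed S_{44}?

273

47² = 2209 and 44² = 1936.
Difference: 2209 − 1936 = 273.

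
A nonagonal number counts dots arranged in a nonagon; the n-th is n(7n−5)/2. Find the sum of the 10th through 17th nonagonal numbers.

Σ i(7i−5)/2 = (7Σi² − 5Σi) / 2 over i = 10..17.
Σi = 153 − 45 = 108 and Σi² = 1785 − 285 = 1500.
(7·1500 − 5·108) / 2 = 9960/2 = 4980.

4980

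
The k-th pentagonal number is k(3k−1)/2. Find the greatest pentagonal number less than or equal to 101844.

Solve n(3n−1)/2 ≤ 101844 for integer n.
n = 260 gives 101270 ≤ 101844, while n = 261 gives 102051 > 101844; so the answer is 101270.

101270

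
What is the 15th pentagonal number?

The 15th pentagonal number is n(3n−1)/2 with n = 15.
15·(3·15 − 1)/2 = 15·44/2 = 15·22 = 330.

330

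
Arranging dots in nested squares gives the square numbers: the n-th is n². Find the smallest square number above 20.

Solve n² > 20 for integer n.
The largest n with value ≤ 20 is 4 (since 16 ≤ 20 < 25), so the first above is n = 5, value 25.

25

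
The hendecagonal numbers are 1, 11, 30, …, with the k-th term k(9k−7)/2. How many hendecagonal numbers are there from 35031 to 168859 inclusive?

The n-th hendecagonal number is n(9n−7)/2.
Smallest index with value ≥ 35031: n = 89 (giving 35333).
Largest index with value ≤ 168859: n = 194 (giving 168683).
Indices 89 through 194: 106 terms.

106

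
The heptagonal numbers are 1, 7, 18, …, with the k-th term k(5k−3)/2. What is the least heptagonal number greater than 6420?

6426

Solve n(5n−3)/2 > 6420 for integer n.
The largest n with value ≤ 6420 is 50 (since 6175 ≤ 6420 < 6426), so the first above is n = 51, value 6426.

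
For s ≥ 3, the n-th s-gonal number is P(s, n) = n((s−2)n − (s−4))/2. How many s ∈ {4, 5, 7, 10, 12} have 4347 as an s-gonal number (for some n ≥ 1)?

2

s = 4: P(4, 65) = 4225 and P(4, 66) = 4356; 4347 is not s-gonal.
s = 5: P(5, 54) = 4347. ✓
s = 7: P(7, 42) = 4347. ✓
s = 10: P(10, 33) = 4257 and P(10, 34) = 4522; 4347 is not s-gonal.
s = 12: P(12, 29) = 4089 and P(12, 30) = 4380; 4347 is not s-gonal.
Hits: s ∈ {5, 7} → 2.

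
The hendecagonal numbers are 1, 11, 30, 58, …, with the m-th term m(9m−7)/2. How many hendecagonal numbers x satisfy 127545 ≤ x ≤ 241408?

64

The n-th hendecagonal number is n(9n−7)/2.
Smallest index with value ≥ 127545: n = 169 (giving 127933).
Largest index with value ≤ 241408: n = 232 (giving 241396).
Indices 169 through 232: 64 terms.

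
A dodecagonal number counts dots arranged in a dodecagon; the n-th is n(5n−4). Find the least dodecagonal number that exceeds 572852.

573249

Solve n(5n−4) > 572852 for integer n.
The largest n with value ≤ 572852 is 338 (since 569868 ≤ 572852 < 573249), so the first above is n = 339, value 573249.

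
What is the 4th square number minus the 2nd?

4² = 16 and 2² = 4.
Difference: 16 − 4 = 12.

12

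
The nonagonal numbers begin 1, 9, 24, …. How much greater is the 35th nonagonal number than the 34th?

239

Consecutive nonagonal numbers differ by 7n − 6: here 7·35 − 6 = 239.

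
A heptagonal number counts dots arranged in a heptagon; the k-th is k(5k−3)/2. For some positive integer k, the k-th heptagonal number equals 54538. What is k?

148

Set n(5n−3)/2 = 54538, giving 5n² − 3n − 109076 = 0.
The discriminant is 9 + 40·54538 = 2181529, and √2181529 = 1477.
So n = (3 + 1477) / 10 = 1480/10 = 148.
Check: 148·(5·148 − 3)/2 = 54538. ✓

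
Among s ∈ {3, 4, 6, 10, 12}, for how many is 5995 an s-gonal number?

s = 3: P(3, 109) = 5995. ✓
s = 4: P(4, 77) = 5929 and P(4, 78) = 6084; 5995 is not s-gonal.
s = 6: P(6, 55) = 5995. ✓
s = 10: P(10, 39) = 5967 and P(10, 40) = 6280; 5995 is not s-gonal.
s = 12: P(12, 35) = 5985 and P(12, 36) = 6336; 5995 is not s-gonal.
Hits: s ∈ {3, 6} → 2.

2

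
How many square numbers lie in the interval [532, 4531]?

44

The n-th square number is n².
Smallest index with value ≥ 532: n = 24 (giving 576).
Largest index with value ≤ 4531: n = 67 (giving 4489).
Indices 24 through 67: 44 terms.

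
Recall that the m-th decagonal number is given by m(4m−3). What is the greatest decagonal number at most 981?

976

Solve n(4n−3) ≤ 981 for integer n.
n = 16 gives 976 ≤ 981, while n = 17 gives 1105 > 981; so the answer is 976.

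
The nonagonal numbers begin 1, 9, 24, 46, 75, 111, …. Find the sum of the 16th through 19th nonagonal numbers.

4130

Σ i(7i−5)/2 = (7Σi² − 5Σi) / 2 over i = 16..19.
Σi = 190 − 120 = 70 and Σi² = 2470 − 1240 = 1230.
(7·1230 − 5·70) / 2 = 8260/2 = 4130.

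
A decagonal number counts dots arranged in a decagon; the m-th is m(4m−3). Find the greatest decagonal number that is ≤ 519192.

517320

Solve n(4n−3) ≤ 519192 for integer n.
n = 360 gives 517320 ≤ 519192, while n = 361 gives 520201 > 519192; so the answer is 517320.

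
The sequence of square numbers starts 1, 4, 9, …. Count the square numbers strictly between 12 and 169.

The n-th square number is n².
Smallest index with value > 12: n = 4 (giving 16).
Largest index with value < 169: n = 12 (giving 144).
Indices 4 through 12: 9 terms.

9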